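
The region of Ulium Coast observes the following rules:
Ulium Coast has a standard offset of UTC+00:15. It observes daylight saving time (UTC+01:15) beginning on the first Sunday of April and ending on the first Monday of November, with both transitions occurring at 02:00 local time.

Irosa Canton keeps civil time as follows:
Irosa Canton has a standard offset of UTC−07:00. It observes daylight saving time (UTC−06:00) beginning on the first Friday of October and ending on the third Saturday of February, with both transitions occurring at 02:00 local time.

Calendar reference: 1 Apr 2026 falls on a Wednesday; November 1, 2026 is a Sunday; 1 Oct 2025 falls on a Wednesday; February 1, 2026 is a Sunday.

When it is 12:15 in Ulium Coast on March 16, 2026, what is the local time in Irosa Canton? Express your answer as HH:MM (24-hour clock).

05:00

1 April 2026 is a Wednesday, so the first Sunday is April 5.
1 November 2026 is a Sunday, so the first Monday is November 2.
March 16, 2026 is outside the daylight-saving period (5 April – 2 November), so Ulium Coast is on standard time, UTC+00:15.
12:15 Ulium Coast − 0h15m = 12:00 UTC.
1 October 2025 is a Wednesday, so the first Friday is October 3.
1 February 2026 is a Sunday, so the first Saturday is February 7 and the third is February 21.
At the standard offset (UTC−07:00), 12:00 UTC − 7h = 05:00 Irosa Canton standard time.
The standard-time date in Irosa Canton, March 16, 2026, does not fall between 3 October 2025 and 21 February 2026, so daylight saving is not in effect and Irosa Canton is at UTC−07:00.
12:00 UTC − 7h = 05:00 Irosa Canton.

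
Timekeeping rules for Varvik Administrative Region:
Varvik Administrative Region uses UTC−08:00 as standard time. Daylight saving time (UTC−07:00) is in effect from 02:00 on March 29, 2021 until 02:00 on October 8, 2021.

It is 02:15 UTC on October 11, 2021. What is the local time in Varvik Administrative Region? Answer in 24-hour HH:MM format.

At the standard offset (UTC−08:00), 02:15 UTC − 8h = 18:15 Varvik Administrative Region standard time (rolling into the previous day, 10 October 2021).
The standard-time date in Varvik Administrative Region, October 10, 2021, is outside the daylight-saving period (29 March – 8 October), so Varvik Administrative Region is on standard time, UTC−08:00.
02:15 UTC − 8h = 18:15 local (rolling into the previous day, 10 October 2021).

18:15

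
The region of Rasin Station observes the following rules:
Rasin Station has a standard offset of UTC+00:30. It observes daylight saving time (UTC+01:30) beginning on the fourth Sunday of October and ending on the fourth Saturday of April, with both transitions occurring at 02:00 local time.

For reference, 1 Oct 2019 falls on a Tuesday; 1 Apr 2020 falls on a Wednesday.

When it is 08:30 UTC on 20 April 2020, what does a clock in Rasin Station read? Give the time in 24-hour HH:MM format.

10:00

1 October 2019 is a Tuesday, so the first Sunday is October 6 and the fourth is October 27.
1 April 2020 is a Wednesday, so the first Saturday is April 4 and the fourth is April 25.
At the standard offset (UTC+00:30), 08:30 UTC + 0h30m = 09:00 Rasin Station standard time.
The standard-time date in Rasin Station, 20 April 2020, falls between 27 October 2019 and 25 April 2020, so daylight saving is in effect and Rasin Station is at UTC+01:30.
08:30 UTC + 1h30m = 10:00 local.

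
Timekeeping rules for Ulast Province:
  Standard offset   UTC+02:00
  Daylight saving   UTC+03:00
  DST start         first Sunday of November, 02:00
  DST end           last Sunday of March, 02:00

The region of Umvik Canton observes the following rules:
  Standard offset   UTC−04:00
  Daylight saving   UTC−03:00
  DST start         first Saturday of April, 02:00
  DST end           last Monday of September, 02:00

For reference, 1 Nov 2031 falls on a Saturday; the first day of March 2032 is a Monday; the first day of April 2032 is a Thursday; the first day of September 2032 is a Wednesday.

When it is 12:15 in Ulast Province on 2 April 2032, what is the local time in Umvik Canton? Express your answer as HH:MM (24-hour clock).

1 November 2031 is a Saturday, so the first Sunday is November 2.
1 March 2032 is a Monday, so Sundays fall on 7, 14, 21, 28; the last is March 28.
2 April 2032 is outside the daylight-saving period (2 November 2031 – 28 March 2032), so Ulast Province is on standard time, UTC+02:00.
12:15 Ulast Province − 2h = 10:15 UTC.
1 April 2032 is a Thursday, so the first Saturday is April 3.
1 September 2032 is a Wednesday, so Mondays fall on 6, 13, 20, 27; the last is September 27.
At the standard offset (UTC−04:00), 10:15 UTC − 4h = 06:15 Umvik Canton standard time.
The standard-time date in Umvik Canton, 2 April 2032, does not fall between 3 April and 27 September, so daylight saving is not in effect and Umvik Canton is at UTC−04:00.
10:15 UTC − 4h = 06:15 Umvik Canton.

06:15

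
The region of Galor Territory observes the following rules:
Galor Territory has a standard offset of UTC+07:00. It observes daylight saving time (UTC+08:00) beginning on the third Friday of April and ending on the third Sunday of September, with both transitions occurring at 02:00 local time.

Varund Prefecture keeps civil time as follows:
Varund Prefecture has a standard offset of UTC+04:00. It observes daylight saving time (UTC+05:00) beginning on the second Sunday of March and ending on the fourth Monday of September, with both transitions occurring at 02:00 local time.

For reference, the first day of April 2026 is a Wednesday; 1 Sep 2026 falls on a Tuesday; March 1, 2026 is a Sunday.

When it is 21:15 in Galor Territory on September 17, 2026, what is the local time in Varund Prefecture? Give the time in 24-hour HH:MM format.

18:15

1 April 2026 is a Wednesday, so the first Friday is April 3 and the third is April 17.
1 September 2026 is a Tuesday, so the first Sunday is September 6 and the third is September 20.
September 17, 2026 lies within the daylight-saving period (17 April – 20 September), so Galor Territory is on daylight time, UTC+08:00.
21:15 Galor Territory − 8h = 13:15 UTC.
1 March 2026 is a Sunday, so the first Sunday is March 1 and the second is March 8.
1 September 2026 is a Tuesday, so the first Monday is September 7 and the fourth is September 28.
At the standard offset (UTC+04:00), 13:15 UTC + 4h = 17:15 Varund Prefecture standard time.
Daylight saving runs 8 March – 28 September; the standard-time date in Varund Prefecture, September 17, 2026, is inside that window, so Varund Prefecture is at UTC+05:00.
13:15 UTC + 5h = 18:15 Varund Prefecture.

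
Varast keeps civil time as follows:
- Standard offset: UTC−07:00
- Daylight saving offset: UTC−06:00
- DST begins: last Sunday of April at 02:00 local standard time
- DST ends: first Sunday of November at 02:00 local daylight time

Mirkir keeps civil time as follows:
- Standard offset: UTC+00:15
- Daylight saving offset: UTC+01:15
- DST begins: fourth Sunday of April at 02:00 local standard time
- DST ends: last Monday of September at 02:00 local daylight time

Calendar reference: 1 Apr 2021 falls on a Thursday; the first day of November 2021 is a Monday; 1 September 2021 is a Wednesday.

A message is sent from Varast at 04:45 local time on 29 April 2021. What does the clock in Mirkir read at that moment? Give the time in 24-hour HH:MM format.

1 April 2021 is a Thursday, so Sundays fall on 4, 11, 18, 25; the last is April 25.
1 November 2021 is a Monday, so the first Sunday is November 7.
29 April 2021 falls between 25 April and 7 November, so daylight saving is in effect and Varast is at UTC−06:00.
04:45 Varast + 6h = 10:45 UTC.
1 April 2021 is a Thursday, so the first Sunday is April 4 and the fourth is April 25.
1 September 2021 is a Wednesday, so Mondays fall on 6, 13, 20, 27; the last is September 27.
At the standard offset (UTC+00:15), 10:45 UTC + 0h15m = 11:00 Mirkir standard time.
The standard-time date in Mirkir, 29 April 2021, falls between 25 April and 27 September, so daylight saving is in effect and Mirkir is at UTC+01:15.
10:45 UTC + 1h15m = 12:00 Mirkir.

12:00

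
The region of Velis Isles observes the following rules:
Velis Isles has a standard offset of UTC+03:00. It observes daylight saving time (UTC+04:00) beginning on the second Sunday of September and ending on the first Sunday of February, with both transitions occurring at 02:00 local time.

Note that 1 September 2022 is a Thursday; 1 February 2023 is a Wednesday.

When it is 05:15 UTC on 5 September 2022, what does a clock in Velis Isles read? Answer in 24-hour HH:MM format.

1 September 2022 is a Thursday, so the first Sunday is September 4 and the second is September 11.
1 February 2023 is a Wednesday, so the first Sunday is February 5.
At the standard offset (UTC+03:00), 05:15 UTC + 3h = 08:15 Velis Isles standard time.
The standard-time date in Velis Isles, 5 September 2022, is outside the daylight-saving period (11 September 2022 – 5 February 2023), so Velis Isles is on standard time, UTC+03:00.
05:15 UTC + 3h = 08:15 local.

08:15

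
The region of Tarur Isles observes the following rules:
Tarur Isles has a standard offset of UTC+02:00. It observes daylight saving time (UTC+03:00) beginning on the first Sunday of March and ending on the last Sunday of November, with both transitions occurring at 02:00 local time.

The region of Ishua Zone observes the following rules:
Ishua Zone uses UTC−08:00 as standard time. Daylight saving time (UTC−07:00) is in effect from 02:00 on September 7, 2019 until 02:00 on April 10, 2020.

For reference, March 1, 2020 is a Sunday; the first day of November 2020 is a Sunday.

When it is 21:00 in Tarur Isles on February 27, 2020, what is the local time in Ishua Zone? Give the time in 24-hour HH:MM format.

12:00

1 March 2020 is a Sunday, so the first Sunday is March 1.
1 November 2020 is a Sunday, so Sundays fall on 1, 8, 15, 22, 29; the last is November 29.
February 27, 2020 does not fall between 1 March and 29 November, so daylight saving is not in effect and Tarur Isles is at UTC+02:00.
21:00 Tarur Isles − 2h = 19:00 UTC.
At the standard offset (UTC−08:00), 19:00 UTC − 8h = 11:00 Ishua Zone standard time.
Daylight saving runs 7 September 2019 – 10 April 2020; the standard-time date in Ishua Zone, February 27, 2020, is inside that window, so Ishua Zone is at UTC−07:00.
19:00 UTC − 7h = 12:00 Ishua Zone.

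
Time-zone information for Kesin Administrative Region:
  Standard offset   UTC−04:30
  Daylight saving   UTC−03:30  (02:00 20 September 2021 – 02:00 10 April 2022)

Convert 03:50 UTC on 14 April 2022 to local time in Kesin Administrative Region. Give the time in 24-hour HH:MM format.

At the standard offset (UTC−04:30), 03:50 UTC − 4h30m = 23:20 Kesin Administrative Region standard time (rolling into the previous day, 13 April 2022).
The standard-time date in Kesin Administrative Region, 13 April 2022, does not fall between 20 September 2021 and 10 April 2022, so daylight saving is not in effect and Kesin Administrative Region is at UTC−04:30.
03:50 UTC − 4h30m = 23:20 local (rolling into the previous day, 13 April 2022).

23:20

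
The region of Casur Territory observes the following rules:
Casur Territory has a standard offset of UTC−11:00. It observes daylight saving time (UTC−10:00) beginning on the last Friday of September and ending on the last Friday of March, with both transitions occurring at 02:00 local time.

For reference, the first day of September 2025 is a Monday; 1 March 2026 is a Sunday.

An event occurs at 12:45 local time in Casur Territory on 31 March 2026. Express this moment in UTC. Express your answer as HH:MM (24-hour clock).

1 September 2025 is a Monday, so Fridays fall on 5, 12, 19, 26; the last is September 26.
1 March 2026 is a Sunday, so Fridays fall on 6, 13, 20, 27; the last is March 27.
31 March 2026 is outside the daylight-saving period (26 September 2025 – 27 March 2026), so Casur Territory is on standard time, UTC−11:00.
12:45 local + 11h = 23:45 UTC.

23:45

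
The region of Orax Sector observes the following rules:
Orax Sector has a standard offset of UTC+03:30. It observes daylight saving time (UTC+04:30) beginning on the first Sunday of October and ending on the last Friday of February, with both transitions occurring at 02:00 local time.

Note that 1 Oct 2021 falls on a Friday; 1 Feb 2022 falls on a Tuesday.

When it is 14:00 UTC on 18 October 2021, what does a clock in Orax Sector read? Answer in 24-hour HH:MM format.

1 October 2021 is a Friday, so the first Sunday is October 3.
1 February 2022 is a Tuesday, so Fridays fall on 4, 11, 18, 25; the last is February 25.
At the standard offset (UTC+03:30), 14:00 UTC + 3h30m = 17:30 Orax Sector standard time.
The standard-time date in Orax Sector, 18 October 2021, lies within the daylight-saving period (3 October 2021 – 25 February 2022), so Orax Sector is on daylight time, UTC+04:30.
14:00 UTC + 4h30m = 18:30 local.

18:30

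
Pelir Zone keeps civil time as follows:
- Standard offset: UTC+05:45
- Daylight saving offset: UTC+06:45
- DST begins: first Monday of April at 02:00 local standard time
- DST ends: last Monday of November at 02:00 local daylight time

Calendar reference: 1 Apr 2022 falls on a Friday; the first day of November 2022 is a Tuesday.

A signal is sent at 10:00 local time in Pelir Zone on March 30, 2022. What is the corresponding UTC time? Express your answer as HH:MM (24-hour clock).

1 April 2022 is a Friday, so the first Monday is April 4.
1 November 2022 is a Tuesday, so Mondays fall on 7, 14, 21, 28; the last is November 28.
March 30, 2022 is outside the daylight-saving period (4 April – 28 November), so Pelir Zone is on standard time, UTC+05:45.
10:00 local − 5h45m = 04:15 UTC.

04:15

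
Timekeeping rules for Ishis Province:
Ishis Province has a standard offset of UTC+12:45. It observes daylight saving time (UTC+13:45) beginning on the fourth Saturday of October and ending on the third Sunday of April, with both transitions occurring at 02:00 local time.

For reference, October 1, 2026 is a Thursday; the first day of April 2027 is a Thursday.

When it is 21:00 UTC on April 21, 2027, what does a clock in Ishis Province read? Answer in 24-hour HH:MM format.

1 October 2026 is a Thursday, so the first Saturday is October 3 and the fourth is October 24.
1 April 2027 is a Thursday, so the first Sunday is April 4 and the third is April 18.
At the standard offset (UTC+12:45), 21:00 UTC + 12h45m = 09:45 Ishis Province standard time (rolling into the next day, 22 April 2027).
The standard-time date in Ishis Province, April 22, 2027, does not fall between 24 October 2026 and 18 April 2027, so daylight saving is not in effect and Ishis Province is at UTC+12:45.
21:00 UTC + 12h45m = 09:45 local (rolling into the next day, 22 April 2027).

09:45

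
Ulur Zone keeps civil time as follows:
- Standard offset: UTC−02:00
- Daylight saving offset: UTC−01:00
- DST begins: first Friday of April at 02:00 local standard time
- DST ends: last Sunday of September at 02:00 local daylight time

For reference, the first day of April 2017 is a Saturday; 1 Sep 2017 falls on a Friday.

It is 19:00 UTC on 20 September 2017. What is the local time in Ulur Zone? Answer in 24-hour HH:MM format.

1 April 2017 is a Saturday, so the first Friday is April 7.
1 September 2017 is a Friday, so Sundays fall on 3, 10, 17, 24; the last is September 24.
At the standard offset (UTC−02:00), 19:00 UTC − 2h = 17:00 Ulur Zone standard time.
The standard-time date in Ulur Zone, 20 September 2017, lies within the daylight-saving period (7 April – 24 September), so Ulur Zone is on daylight time, UTC−01:00.
19:00 UTC − 1h = 18:00 local.

18:00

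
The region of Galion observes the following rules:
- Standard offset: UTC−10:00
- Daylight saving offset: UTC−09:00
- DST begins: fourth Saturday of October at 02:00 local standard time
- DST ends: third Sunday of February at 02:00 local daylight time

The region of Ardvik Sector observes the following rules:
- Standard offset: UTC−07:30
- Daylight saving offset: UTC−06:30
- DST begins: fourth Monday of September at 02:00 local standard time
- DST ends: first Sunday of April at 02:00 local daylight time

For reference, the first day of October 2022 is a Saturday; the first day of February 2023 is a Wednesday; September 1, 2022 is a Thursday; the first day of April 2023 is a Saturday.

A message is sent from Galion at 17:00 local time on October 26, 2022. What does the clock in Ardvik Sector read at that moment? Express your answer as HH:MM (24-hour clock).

1 October 2022 is a Saturday, so the first Saturday is October 1 and the fourth is October 22.
1 February 2023 is a Wednesday, so the first Sunday is February 5 and the third is February 19.
Daylight saving runs 22 October 2022 – 19 February 2023; October 26, 2022 is inside that window, so Galion is at UTC−09:00.
17:00 Galion + 9h = 02:00 UTC (rolling into the next day, 27 October 2022).
1 September 2022 is a Thursday, so the first Monday is September 5 and the fourth is September 26.
1 April 2023 is a Saturday, so the first Sunday is April 2.
At the standard offset (UTC−07:30), 02:00 UTC − 7h30m = 18:30 Ardvik Sector standard time (rolling into the previous day, 26 October 2022).
Daylight saving runs 26 September 2022 – 2 April 2023; the standard-time date in Ardvik Sector, October 26, 2022, is inside that window, so Ardvik Sector is at UTC−06:30.
02:00 UTC − 6h30m = 19:30 Ardvik Sector (rolling into the previous day, 26 October 2022).

19:30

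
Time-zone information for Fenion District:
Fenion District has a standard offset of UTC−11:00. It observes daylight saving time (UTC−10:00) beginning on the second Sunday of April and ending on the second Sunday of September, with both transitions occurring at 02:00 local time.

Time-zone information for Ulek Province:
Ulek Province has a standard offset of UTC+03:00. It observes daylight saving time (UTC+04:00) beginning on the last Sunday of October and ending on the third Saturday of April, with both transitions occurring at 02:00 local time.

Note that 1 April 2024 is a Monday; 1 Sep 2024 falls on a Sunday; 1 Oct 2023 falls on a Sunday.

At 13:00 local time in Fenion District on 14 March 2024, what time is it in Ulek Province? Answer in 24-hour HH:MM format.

04:00

1 April 2024 is a Monday, so the first Sunday is April 7 and the second is April 14.
1 September 2024 is a Sunday, so the first Sunday is September 1 and the second is September 8.
14 March 2024 does not fall between 14 April and 8 September, so daylight saving is not in effect and Fenion District is at UTC−11:00.
13:00 Fenion District + 11h = 00:00 UTC (rolling into the next day, 15 March 2024).
1 October 2023 is a Sunday, so Sundays fall on 1, 8, 15, 22, 29; the last is October 29.
1 April 2024 is a Monday, so the first Saturday is April 6 and the third is April 20.
At the standard offset (UTC+03:00), 00:00 UTC + 3h = 03:00 Ulek Province standard time.
The standard-time date in Ulek Province, 15 March 2024, lies within the daylight-saving period (29 October 2023 – 20 April 2024), so Ulek Province is on daylight time, UTC+04:00.
00:00 UTC + 4h = 04:00 Ulek Province.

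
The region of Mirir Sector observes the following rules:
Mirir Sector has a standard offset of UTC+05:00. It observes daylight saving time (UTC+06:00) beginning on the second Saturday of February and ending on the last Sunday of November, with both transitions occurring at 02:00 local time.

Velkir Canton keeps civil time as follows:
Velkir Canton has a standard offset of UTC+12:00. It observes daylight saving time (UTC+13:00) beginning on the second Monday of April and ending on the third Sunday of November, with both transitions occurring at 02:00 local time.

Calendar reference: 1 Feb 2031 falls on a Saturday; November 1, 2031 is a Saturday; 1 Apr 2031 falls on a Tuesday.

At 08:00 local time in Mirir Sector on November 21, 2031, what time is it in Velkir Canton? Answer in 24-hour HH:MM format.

14:00

1 February 2031 is a Saturday, so the first Saturday is February 1 and the second is February 8.
1 November 2031 is a Saturday, so Sundays fall on 2, 9, 16, 23, 30; the last is November 30.
Daylight saving runs 8 February – 30 November; November 21, 2031 is inside that window, so Mirir Sector is at UTC+06:00.
08:00 Mirir Sector − 6h = 02:00 UTC.
1 April 2031 is a Tuesday, so the first Monday is April 7 and the second is April 14.
1 November 2031 is a Saturday, so the first Sunday is November 2 and the third is November 16.
At the standard offset (UTC+12:00), 02:00 UTC + 12h = 14:00 Velkir Canton standard time.
The standard-time date in Velkir Canton, November 21, 2031, does not fall between 14 April and 16 November, so daylight saving is not in effect and Velkir Canton is at UTC+12:00.
02:00 UTC + 12h = 14:00 Velkir Canton.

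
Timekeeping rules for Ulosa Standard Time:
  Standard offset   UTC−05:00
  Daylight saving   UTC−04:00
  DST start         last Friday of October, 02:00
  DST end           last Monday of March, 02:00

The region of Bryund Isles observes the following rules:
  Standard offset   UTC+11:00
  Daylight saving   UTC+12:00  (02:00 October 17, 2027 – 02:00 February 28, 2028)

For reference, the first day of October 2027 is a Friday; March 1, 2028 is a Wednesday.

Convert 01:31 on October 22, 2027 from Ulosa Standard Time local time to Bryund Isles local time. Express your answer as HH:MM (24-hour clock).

1 October 2027 is a Friday, so Fridays fall on 1, 8, 15, 22, 29; the last is October 29.
1 March 2028 is a Wednesday, so Mondays fall on 6, 13, 20, 27; the last is March 27.
October 22, 2027 does not fall between 29 October 2027 and 27 March 2028, so daylight saving is not in effect and Ulosa Standard Time is at UTC−05:00.
01:31 Ulosa Standard Time + 5h = 06:31 UTC.
At the standard offset (UTC+11:00), 06:31 UTC + 11h = 17:31 Bryund Isles standard time.
The standard-time date in Bryund Isles, October 22, 2027, lies within the daylight-saving period (17 October 2027 – 28 February 2028), so Bryund Isles is on daylight time, UTC+12:00.
06:31 UTC + 12h = 18:31 Bryund Isles.

18:31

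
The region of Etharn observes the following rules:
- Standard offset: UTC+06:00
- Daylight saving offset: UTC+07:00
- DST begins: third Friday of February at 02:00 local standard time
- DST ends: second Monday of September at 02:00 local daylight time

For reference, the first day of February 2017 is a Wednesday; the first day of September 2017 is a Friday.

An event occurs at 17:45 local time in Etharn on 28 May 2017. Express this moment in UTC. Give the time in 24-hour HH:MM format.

10:45

1 February 2017 is a Wednesday, so the first Friday is February 3 and the third is February 17.
1 September 2017 is a Friday, so the first Monday is September 4 and the second is September 11.
Daylight saving runs 17 February – 11 September; 28 May 2017 is inside that window, so Etharn is at UTC+07:00.
17:45 local − 7h = 10:45 UTC.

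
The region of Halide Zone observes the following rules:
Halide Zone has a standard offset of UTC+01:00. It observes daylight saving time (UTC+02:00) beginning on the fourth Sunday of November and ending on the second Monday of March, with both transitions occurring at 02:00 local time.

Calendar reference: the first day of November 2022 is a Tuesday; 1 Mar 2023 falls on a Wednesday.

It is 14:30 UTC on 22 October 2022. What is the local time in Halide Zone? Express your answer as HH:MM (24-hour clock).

15:30

1 November 2022 is a Tuesday, so the first Sunday is November 6 and the fourth is November 27.
1 March 2023 is a Wednesday, so the first Monday is March 6 and the second is March 13.
At the standard offset (UTC+01:00), 14:30 UTC + 1h = 15:30 Halide Zone standard time.
The standard-time date in Halide Zone, 22 October 2022, does not fall between 27 November 2022 and 13 March 2023, so daylight saving is not in effect and Halide Zone is at UTC+01:00.
14:30 UTC + 1h = 15:30 local.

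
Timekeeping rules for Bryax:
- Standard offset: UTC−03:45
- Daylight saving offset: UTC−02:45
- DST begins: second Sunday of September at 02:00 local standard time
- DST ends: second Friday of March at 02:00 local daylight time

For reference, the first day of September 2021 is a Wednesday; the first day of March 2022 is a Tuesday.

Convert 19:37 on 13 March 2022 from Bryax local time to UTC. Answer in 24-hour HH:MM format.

1 September 2021 is a Wednesday, so the first Sunday is September 5 and the second is September 12.
1 March 2022 is a Tuesday, so the first Friday is March 4 and the second is March 11.
13 March 2022 is outside the daylight-saving period (12 September 2021 – 11 March 2022), so Bryax is on standard time, UTC−03:45.
19:37 local + 3h45m = 23:22 UTC.

23:22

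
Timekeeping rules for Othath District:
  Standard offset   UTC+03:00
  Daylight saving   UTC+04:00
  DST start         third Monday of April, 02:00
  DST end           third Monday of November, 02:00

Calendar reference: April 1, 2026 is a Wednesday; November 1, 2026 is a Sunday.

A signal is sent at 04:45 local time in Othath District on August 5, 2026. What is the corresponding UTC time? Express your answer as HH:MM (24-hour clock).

1 April 2026 is a Wednesday, so the first Monday is April 6 and the third is April 20.
1 November 2026 is a Sunday, so the first Monday is November 2 and the third is November 16.
Daylight saving runs 20 April – 16 November; August 5, 2026 is inside that window, so Othath District is at UTC+04:00.
04:45 local − 4h = 00:45 UTC.

00:45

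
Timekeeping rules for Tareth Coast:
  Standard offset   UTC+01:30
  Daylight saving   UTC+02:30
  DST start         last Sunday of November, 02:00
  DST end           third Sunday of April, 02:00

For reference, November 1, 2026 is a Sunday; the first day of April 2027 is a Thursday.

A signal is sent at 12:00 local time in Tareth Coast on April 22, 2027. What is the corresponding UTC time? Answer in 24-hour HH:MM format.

1 November 2026 is a Sunday, so Sundays fall on 1, 8, 15, 22, 29; the last is November 29.
1 April 2027 is a Thursday, so the first Sunday is April 4 and the third is April 18.
April 22, 2027 is outside the daylight-saving period (29 November 2026 – 18 April 2027), so Tareth Coast is on standard time, UTC+01:30.
12:00 local − 1h30m = 10:30 UTC.

10:30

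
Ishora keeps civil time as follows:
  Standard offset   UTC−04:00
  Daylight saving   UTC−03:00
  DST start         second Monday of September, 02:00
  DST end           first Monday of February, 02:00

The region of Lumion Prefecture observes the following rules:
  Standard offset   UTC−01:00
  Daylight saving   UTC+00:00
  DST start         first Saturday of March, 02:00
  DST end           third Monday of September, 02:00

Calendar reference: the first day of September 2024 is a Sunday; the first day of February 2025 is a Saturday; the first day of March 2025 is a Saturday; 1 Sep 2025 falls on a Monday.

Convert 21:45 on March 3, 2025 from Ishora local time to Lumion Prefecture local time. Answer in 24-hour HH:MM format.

1 September 2024 is a Sunday, so the first Monday is September 2 and the second is September 9.
1 February 2025 is a Saturday, so the first Monday is February 3.
Daylight saving runs 9 September 2024 – 3 February 2025; March 3, 2025 is outside that window, so Ishora is on standard time at UTC−04:00.
21:45 Ishora + 4h = 01:45 UTC (rolling into the next day, 4 March 2025).
1 March 2025 is a Saturday, so the first Saturday is March 1.
1 September 2025 is a Monday, so the first Monday is September 1 and the third is September 15.
At the standard offset (UTC−01:00), 01:45 UTC − 1h = 00:45 Lumion Prefecture standard time.
Daylight saving runs 1 March – 15 September; the standard-time date in Lumion Prefecture, March 4, 2025, is inside that window, so Lumion Prefecture is at UTC+00:00.
01:45 UTC + 0h = 01:45 Lumion Prefecture.

01:45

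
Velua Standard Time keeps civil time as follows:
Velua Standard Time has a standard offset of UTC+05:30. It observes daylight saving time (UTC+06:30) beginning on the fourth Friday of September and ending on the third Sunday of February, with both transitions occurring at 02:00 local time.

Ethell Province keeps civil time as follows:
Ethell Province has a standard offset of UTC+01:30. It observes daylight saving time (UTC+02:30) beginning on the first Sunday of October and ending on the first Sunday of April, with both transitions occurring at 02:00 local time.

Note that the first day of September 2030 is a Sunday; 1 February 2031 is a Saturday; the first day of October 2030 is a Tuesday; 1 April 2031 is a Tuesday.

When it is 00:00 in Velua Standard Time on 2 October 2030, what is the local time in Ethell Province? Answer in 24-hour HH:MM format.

1 September 2030 is a Sunday, so the first Friday is September 6 and the fourth is September 27.
1 February 2031 is a Saturday, so the first Sunday is February 2 and the third is February 16.
2 October 2030 falls between 27 September 2030 and 16 February 2031, so daylight saving is in effect and Velua Standard Time is at UTC+06:30.
00:00 Velua Standard Time − 6h30m = 17:30 UTC (rolling into the previous day, 1 October 2030).
1 October 2030 is a Tuesday, so the first Sunday is October 6.
1 April 2031 is a Tuesday, so the first Sunday is April 6.
At the standard offset (UTC+01:30), 17:30 UTC + 1h30m = 19:00 Ethell Province standard time.
The standard-time date in Ethell Province, 1 October 2030, is outside the daylight-saving period (6 October 2030 – 6 April 2031), so Ethell Province is on standard time, UTC+01:30.
17:30 UTC + 1h30m = 19:00 Ethell Province.

19:00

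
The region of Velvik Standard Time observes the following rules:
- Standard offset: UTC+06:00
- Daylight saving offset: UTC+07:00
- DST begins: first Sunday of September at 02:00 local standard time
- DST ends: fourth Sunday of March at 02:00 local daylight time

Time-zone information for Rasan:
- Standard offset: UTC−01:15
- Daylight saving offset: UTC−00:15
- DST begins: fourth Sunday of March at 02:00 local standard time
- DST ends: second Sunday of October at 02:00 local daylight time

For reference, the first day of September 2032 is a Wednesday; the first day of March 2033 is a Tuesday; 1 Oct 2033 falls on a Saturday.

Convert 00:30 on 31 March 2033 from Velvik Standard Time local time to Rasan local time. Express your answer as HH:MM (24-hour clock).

1 September 2032 is a Wednesday, so the first Sunday is September 5.
1 March 2033 is a Tuesday, so the first Sunday is March 6 and the fourth is March 27.
31 March 2033 does not fall between 5 September 2032 and 27 March 2033, so daylight saving is not in effect and Velvik Standard Time is at UTC+06:00.
00:30 Velvik Standard Time − 6h = 18:30 UTC (rolling into the previous day, 30 March 2033).
1 March 2033 is a Tuesday, so the first Sunday is March 6 and the fourth is March 27.
1 October 2033 is a Saturday, so the first Sunday is October 2 and the second is October 9.
At the standard offset (UTC−01:15), 18:30 UTC − 1h15m = 17:15 Rasan standard time.
The standard-time date in Rasan, 30 March 2033, lies within the daylight-saving period (27 March – 9 October), so Rasan is on daylight time, UTC−00:15.
18:30 UTC − 0h15m = 18:15 Rasan.

18:15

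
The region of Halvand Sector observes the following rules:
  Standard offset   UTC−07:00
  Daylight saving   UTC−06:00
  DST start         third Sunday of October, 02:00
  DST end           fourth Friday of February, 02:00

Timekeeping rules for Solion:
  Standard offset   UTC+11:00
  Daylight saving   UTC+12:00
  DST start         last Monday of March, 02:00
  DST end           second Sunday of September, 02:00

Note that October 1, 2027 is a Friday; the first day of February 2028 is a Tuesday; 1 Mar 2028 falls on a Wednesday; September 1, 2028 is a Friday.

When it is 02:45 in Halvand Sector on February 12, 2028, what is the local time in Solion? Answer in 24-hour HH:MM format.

1 October 2027 is a Friday, so the first Sunday is October 3 and the third is October 17.
1 February 2028 is a Tuesday, so the first Friday is February 4 and the fourth is February 25.
Daylight saving runs 17 October 2027 – 25 February 2028; February 12, 2028 is inside that window, so Halvand Sector is at UTC−06:00.
02:45 Halvand Sector + 6h = 08:45 UTC.
1 March 2028 is a Wednesday, so Mondays fall on 6, 13, 20, 27; the last is March 27.
1 September 2028 is a Friday, so the first Sunday is September 3 and the second is September 10.
At the standard offset (UTC+11:00), 08:45 UTC + 11h = 19:45 Solion standard time.
The standard-time date in Solion, February 12, 2028, does not fall between 27 March and 10 September, so daylight saving is not in effect and Solion is at UTC+11:00.
08:45 UTC + 11h = 19:45 Solion.

19:45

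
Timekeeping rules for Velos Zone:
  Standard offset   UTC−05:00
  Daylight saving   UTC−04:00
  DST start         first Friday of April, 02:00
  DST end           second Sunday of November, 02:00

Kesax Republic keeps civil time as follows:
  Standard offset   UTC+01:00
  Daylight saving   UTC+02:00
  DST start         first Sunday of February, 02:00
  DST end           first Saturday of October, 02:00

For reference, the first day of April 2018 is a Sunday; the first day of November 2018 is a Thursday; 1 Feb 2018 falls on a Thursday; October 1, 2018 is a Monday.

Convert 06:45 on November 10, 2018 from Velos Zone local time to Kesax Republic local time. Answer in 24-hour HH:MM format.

1 April 2018 is a Sunday, so the first Friday is April 6.
1 November 2018 is a Thursday, so the first Sunday is November 4 and the second is November 11.
November 10, 2018 lies within the daylight-saving period (6 April – 11 November), so Velos Zone is on daylight time, UTC−04:00.
06:45 Velos Zone + 4h = 10:45 UTC.
1 February 2018 is a Thursday, so the first Sunday is February 4.
1 October 2018 is a Monday, so the first Saturday is October 6.
At the standard offset (UTC+01:00), 10:45 UTC + 1h = 11:45 Kesax Republic standard time.
The standard-time date in Kesax Republic, November 10, 2018, does not fall between 4 February and 6 October, so daylight saving is not in effect and Kesax Republic is at UTC+01:00.
10:45 UTC + 1h = 11:45 Kesax Republic.

11:45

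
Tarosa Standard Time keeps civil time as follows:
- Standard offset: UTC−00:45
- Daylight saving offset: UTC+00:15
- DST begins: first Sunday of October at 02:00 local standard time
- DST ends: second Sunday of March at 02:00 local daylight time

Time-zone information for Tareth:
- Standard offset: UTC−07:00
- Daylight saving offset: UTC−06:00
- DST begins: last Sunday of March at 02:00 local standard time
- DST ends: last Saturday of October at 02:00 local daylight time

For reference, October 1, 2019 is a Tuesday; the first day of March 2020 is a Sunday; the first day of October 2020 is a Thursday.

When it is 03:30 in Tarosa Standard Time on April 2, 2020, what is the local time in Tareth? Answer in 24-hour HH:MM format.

22:15

1 October 2019 is a Tuesday, so the first Sunday is October 6.
1 March 2020 is a Sunday, so the first Sunday is March 1 and the second is March 8.
Daylight saving runs 6 October 2019 – 8 March 2020; April 2, 2020 is outside that window, so Tarosa Standard Time is on standard time at UTC−00:45.
03:30 Tarosa Standard Time + 0h45m = 04:15 UTC.
1 March 2020 is a Sunday, so Sundays fall on 1, 8, 15, 22, 29; the last is March 29.
1 October 2020 is a Thursday, so Saturdays fall on 3, 10, 17, 24, 31; the last is October 31.
At the standard offset (UTC−07:00), 04:15 UTC − 7h = 21:15 Tareth standard time (rolling into the previous day, 1 April 2020).
Daylight saving runs 29 March – 31 October; the standard-time date in Tareth, April 1, 2020, is inside that window, so Tareth is at UTC−06:00.
04:15 UTC − 6h = 22:15 Tareth (rolling into the previous day, 1 April 2020).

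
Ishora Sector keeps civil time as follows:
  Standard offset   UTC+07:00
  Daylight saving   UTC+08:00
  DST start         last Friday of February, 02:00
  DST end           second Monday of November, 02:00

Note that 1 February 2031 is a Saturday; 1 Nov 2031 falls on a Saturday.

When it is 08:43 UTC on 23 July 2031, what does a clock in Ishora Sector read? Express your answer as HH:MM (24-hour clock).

16:43

1 February 2031 is a Saturday, so Fridays fall on 7, 14, 21, 28; the last is February 28.
1 November 2031 is a Saturday, so the first Monday is November 3 and the second is November 10.
At the standard offset (UTC+07:00), 08:43 UTC + 7h = 15:43 Ishora Sector standard time.
The standard-time date in Ishora Sector, 23 July 2031, falls between 28 February and 10 November, so daylight saving is in effect and Ishora Sector is at UTC+08:00.
08:43 UTC + 8h = 16:43 local.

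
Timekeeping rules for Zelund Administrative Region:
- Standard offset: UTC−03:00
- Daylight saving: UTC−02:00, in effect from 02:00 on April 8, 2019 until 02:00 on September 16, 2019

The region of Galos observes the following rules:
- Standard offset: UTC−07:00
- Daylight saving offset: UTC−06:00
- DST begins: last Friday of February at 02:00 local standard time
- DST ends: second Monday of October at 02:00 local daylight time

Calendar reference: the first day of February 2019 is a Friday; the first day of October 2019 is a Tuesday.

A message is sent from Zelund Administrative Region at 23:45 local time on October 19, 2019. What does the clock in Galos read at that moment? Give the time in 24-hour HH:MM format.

October 19, 2019 does not fall between 8 April and 16 September, so daylight saving is not in effect and Zelund Administrative Region is at UTC−03:00.
23:45 Zelund Administrative Region + 3h = 02:45 UTC (rolling into the next day, 20 October 2019).
1 February 2019 is a Friday, so Fridays fall on 1, 8, 15, 22; the last is February 22.
1 October 2019 is a Tuesday, so the first Monday is October 7 and the second is October 14.
At the standard offset (UTC−07:00), 02:45 UTC − 7h = 19:45 Galos standard time (rolling into the previous day, 19 October 2019).
Daylight saving runs 22 February – 14 October; the standard-time date in Galos, October 19, 2019, is outside that window, so Galos is on standard time at UTC−07:00.
02:45 UTC − 7h = 19:45 Galos (rolling into the previous day, 19 October 2019).

19:45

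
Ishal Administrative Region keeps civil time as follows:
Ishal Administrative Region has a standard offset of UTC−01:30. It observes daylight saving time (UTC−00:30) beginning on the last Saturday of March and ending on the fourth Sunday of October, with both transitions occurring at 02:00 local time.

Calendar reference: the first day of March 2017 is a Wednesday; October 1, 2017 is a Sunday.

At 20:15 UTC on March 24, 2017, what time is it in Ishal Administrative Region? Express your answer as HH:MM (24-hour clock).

18:45

1 March 2017 is a Wednesday, so Saturdays fall on 4, 11, 18, 25; the last is March 25.
1 October 2017 is a Sunday, so the first Sunday is October 1 and the fourth is October 22.
At the standard offset (UTC−01:30), 20:15 UTC − 1h30m = 18:45 Ishal Administrative Region standard time.
The standard-time date in Ishal Administrative Region, March 24, 2017, does not fall between 25 March and 22 October, so daylight saving is not in effect and Ishal Administrative Region is at UTC−01:30.
20:15 UTC − 1h30m = 18:45 local.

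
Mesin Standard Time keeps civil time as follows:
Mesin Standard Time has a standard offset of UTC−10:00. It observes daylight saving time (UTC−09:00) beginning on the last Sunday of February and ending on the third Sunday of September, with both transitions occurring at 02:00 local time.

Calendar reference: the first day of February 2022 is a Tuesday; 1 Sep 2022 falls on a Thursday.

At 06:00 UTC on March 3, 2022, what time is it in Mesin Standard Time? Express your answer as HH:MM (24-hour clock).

1 February 2022 is a Tuesday, so Sundays fall on 6, 13, 20, 27; the last is February 27.
1 September 2022 is a Thursday, so the first Sunday is September 4 and the third is September 18.
At the standard offset (UTC−10:00), 06:00 UTC − 10h = 20:00 Mesin Standard Time standard time (rolling into the previous day, 2 March 2022).
The standard-time date in Mesin Standard Time, March 2, 2022, falls between 27 February and 18 September, so daylight saving is in effect and Mesin Standard Time is at UTC−09:00.
06:00 UTC − 9h = 21:00 local (rolling into the previous day, 2 March 2022).

21:00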